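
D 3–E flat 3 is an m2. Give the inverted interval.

Interval numbers invert to sum to nine: 2 + 7 = 9, so a second inverts to a seventh.
And minor becomes major under inversion, so we get a major seventh.

major seventh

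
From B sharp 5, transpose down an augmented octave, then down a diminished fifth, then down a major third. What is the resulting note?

C sharp 4

Down an augmented octave from B#5: B4 (13 semitones down).
B4 down a diminished fifth → E#4 (6 semitones).
Down a major third from E#4: C#4 (4 semitones down).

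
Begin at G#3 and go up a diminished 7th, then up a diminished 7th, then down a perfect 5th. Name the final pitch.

G#3 up a diminished seventh → F4 (9 semitones).
A diminished seventh up from F4 is Ebb5.
Down a perfect fifth from Ebb5: Abb4 (7 semitones down).

Abb4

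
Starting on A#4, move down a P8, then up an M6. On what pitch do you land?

A#4 down a perfect octave → A#3 (12 semitones).
A#3 up a major sixth → F##4 (9 semitones).

F##4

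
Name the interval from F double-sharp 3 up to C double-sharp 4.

F to C spans five letter names (F-G-A-B-C) — that makes it a fifth of some quality.
The perfect fifth spans 7 semitones, and F##3 to C##4 is exactly 7 semitones — so this is a perfect fifth.

perfect 5th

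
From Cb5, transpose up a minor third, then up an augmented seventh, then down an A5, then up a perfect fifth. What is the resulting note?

Up a minor third from Cb5: Ebb5 (3 semitones up).
Up an augmented seventh from Ebb5: D6 (12 semitones up).
Down an augmented fifth from D6: Gb5 (8 semitones down).
A perfect fifth up from Gb5 is Db6.

Db6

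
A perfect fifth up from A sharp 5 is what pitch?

E sharp 6

The fifth takes the letter from A up to E.
A perfect fifth spans 7 semitones, so from A#5 the target pitch is E#6.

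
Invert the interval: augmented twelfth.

diminished fourth

First reduce the compound augmented twelfth to its simple form, an augmented fifth.
Inverted interval numbers add to nine, so a fifth pairs with a fourth (5 + 4 = 9).
And augmented becomes diminished under inversion, so we get a diminished fourth.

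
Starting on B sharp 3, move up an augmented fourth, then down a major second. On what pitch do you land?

An augmented fourth up from B#3 is E##4.
A major second down from E##4 is D##4.

D double-sharp 4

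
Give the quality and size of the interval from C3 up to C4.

C to C is the same letter name, plus an octave — that makes it an octave of some quality.
Counting semitones, C3→C4 is 12, which is the perfect octave.

perfect octave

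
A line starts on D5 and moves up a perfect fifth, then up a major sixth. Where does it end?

D5 up a perfect fifth → A5 (7 semitones).
A5 up a major sixth → F#6 (9 semitones).

F#6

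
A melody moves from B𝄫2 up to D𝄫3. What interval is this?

B to D spans three letter names (B-C-D): a third.
A major third would be 4 semitones, but Bbb2 to Dbb3 is 3 — one semitone narrower, making it a minor third.

m3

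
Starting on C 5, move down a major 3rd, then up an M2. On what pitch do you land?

Down a major third from C5: Ab4 (4 semitones down).
A major second up from Ab4 is Bb4.

B flat 4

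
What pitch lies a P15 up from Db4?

For a fifteenth the letter name doesn't change: still D, two octaves up.
A perfect fifteenth spans 24 semitones, so from Db4 the target pitch is Db6.

Db6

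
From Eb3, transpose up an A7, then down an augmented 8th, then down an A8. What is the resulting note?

Eb3 up an augmented seventh → D#4 (12 semitones).
Down an augmented octave from D#4: D3 (13 semitones down).
An augmented octave down from D3 is Db2.

Db2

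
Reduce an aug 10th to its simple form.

augmented third

Subtracting seven from the interval number removes an octave: 10 − 7 = 3.
So an augmented tenth is an octave plus an augmented third. The quality is unchanged.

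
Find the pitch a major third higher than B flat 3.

Counting three letter names up from B lands on D.
A major third is 4 semitones; 4 semitones up from Bb3 gives D4.

D 4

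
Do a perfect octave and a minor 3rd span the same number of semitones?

No

A perfect octave is 12 semitones but a minor third is 3 semitones — different sizes.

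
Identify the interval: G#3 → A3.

G to A spans two letter names (G-A): a second.
At 1 semitone, G#3→A3 falls one short of a major second: minor.

minor second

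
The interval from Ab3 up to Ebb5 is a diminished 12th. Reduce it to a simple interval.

diminished fifth

Subtracting seven from the interval number removes an octave: 12 − 7 = 5.
That makes a diminished twelfth a compound diminished fifth — an octave plus a diminished fifth.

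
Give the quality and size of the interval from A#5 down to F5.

augmented 3rd

Descending from A#5 to F5 is the same interval as ascending F5 to A#5.
F to A spans three letter names (F-G-A), so the interval is some kind of third.
The major third is 4 semitones; here we have 5, one semitone wider: augmented.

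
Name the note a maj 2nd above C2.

Two letter names up from C: D.
A major second spans 2 semitones, so from C2 the target pitch is D2.

D2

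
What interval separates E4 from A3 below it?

Descending from E4 to A3 is the same interval as ascending A3 to E4.
A to E spans five letter names (A-B-C-D-E) — that makes it a fifth of some quality.
The perfect fifth spans 7 semitones, and A3 to E4 is exactly 7 semitones — so this is a perfect fifth.

perfect 5th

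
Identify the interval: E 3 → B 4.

E to B spans five letter names (E-F-G-A-B), plus an octave — that makes it a twelfth of some quality.
E3 to B4 is 19 semitones, matching the perfect twelfth exactly, so the quality is perfect.
(Equivalently, a compound perfect fifth: a perfect fifth plus an octave.)

perfect twelfth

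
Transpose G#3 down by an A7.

Ab2

The seventh takes the letter from G down to A.
Moving 12 semitones down from G#3 (the size of an augmented seventh) reaches Ab2.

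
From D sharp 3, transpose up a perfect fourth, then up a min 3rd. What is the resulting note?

D#3 up a perfect fourth → G#3 (5 semitones).
G#3 up a minor third → B3 (3 semitones).

B 3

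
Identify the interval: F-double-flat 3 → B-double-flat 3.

augmented fourth

F to B spans four letter names (F-G-A-B), so the interval is some kind of fourth.
The perfect fourth is 5 semitones; here we have 6, one semitone wider: augmented.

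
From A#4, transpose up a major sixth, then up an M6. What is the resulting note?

D##6

A major sixth up from A#4 is F##5.
Up a major sixth from F##5: D##6 (9 semitones up).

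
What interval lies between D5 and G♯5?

D to G spans four letter names (D-E-F-G): a fourth.
D5 to G#5 spans 6 semitones — one semitone wider than the perfect fourth (5) — giving an augmented fourth.

augmented fourth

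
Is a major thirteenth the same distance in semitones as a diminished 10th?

21 semitones (major thirteenth) vs 14 semitones (diminished tenth): not equal.

No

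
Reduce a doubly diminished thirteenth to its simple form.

doubly diminished 6th

Subtracting seven from the interval number removes an octave: 13 − 7 = 6.
So a doubly diminished thirteenth is an octave plus a doubly diminished sixth. The quality is unchanged.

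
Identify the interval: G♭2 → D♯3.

G to D spans five letter names (G-A-B-C-D): a fifth.
The perfect fifth is 7 semitones; here we have 9, two semitones wider: doubly augmented.

doubly augmented 5th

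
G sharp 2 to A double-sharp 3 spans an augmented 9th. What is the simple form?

A2

Subtracting seven from the interval number removes an octave: 9 − 7 = 2.
Quality carries through unchanged, so the simple form is an augmented second.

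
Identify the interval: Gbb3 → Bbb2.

minor sixth

Descending from Gbb3 to Bbb2 is the same interval as ascending Bbb2 to Gbb3.
B to G spans six letter names (B-C-D-E-F-G): a sixth.
A major sixth would be 9 semitones, but Bbb2 to Gbb3 is 8 — one semitone narrower, making it a minor sixth.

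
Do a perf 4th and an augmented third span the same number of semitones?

Yes

A perfect fourth spans 5 semitones, and an augmented third also spans 5 semitones — they're enharmonic.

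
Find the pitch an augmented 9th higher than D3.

E#4

The ninth's letter: D up two letter names plus an octave → E.
Moving 15 semitones up from D3 (the size of an augmented ninth) reaches E#4.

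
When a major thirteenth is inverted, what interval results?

First reduce the compound major thirteenth to its simple form, a major sixth.
The rule of nine gives the new number: 9 − 6 = 3, so a sixth becomes a third.
Quality inverts too: major becomes minor. That makes the inversion a minor third.

minor 3rd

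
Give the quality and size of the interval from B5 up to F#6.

B to F spans five letter names (B-C-D-E-F): a fifth.
The perfect fifth spans 7 semitones, and B5 to F#6 is exactly 7 semitones — so this is a perfect fifth.

perfect fifth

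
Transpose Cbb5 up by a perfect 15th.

Cbb7

For a fifteenth the letter name doesn't change: still C, two octaves up.
A perfect fifteenth is 24 semitones; 24 semitones up from Cbb5 gives Cbb7.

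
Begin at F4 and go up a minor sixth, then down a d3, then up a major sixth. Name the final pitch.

F4 up a minor sixth → Db5 (8 semitones).
Down a diminished third from Db5: B4 (2 semitones down).
A major sixth up from B4 is G#5.

G#5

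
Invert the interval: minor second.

major seventh

The rule of nine gives the new number: 9 − 2 = 7, so a second becomes a seventh.
The quality also flips — minor becomes major — giving a major seventh.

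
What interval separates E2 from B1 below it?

P4

Descending from E2 to B1 is the same interval as ascending B1 to E2.
B to E spans four letter names (B-C-D-E) — that makes it a fourth of some quality.
Counting semitones, B1→E2 is 5, which is the perfect fourth.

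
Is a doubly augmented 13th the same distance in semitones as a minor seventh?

23 semitones (doubly augmented thirteenth) vs 10 semitones (minor seventh): not equal.

No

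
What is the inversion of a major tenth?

m6

First reduce the compound major tenth to its simple form, a major third.
Inverted interval numbers add to nine, so a third pairs with a sixth (3 + 6 = 9).
And major becomes minor under inversion, so we get a minor sixth.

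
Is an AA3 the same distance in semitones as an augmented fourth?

Yes

Both span 6 semitones: a doubly augmented third and an augmented fourth are the same chromatic distance.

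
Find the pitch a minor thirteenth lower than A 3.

The thirteenth's letter: A down six letter names plus an octave → C.
A minor thirteenth spans 20 semitones, so from A3 the target pitch is C#2.

C sharp 2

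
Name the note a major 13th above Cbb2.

Abb3

The thirteenth's letter: C up six letter names plus an octave → A.
Moving 21 semitones up from Cbb2 (the size of a major thirteenth) reaches Abb3.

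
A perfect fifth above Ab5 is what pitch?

Eb6

The fifth takes the letter from A up to E.
Moving 7 semitones up from Ab5 (the size of a perfect fifth) reaches Eb6.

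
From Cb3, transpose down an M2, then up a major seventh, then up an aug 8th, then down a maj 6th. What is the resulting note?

C4

Cb3 down a major second → Bbb2 (2 semitones).
Up a major seventh from Bbb2: Ab3 (11 semitones up).
Ab3 up an augmented octave → A4 (13 semitones).
A4 down a major sixth → C4 (9 semitones).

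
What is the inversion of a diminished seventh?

Inverted interval numbers add to nine, so a seventh pairs with a second (7 + 2 = 9).
The quality also flips — diminished becomes augmented — giving an augmented second.

A2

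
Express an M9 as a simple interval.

Each octave removed subtracts seven from the number: 9 − 7 = 2.
So a major ninth is an octave plus a major second. The quality is unchanged.

M2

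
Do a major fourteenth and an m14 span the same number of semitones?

A major fourteenth is 23 semitones but a minor fourteenth is 22 semitones — different sizes.

No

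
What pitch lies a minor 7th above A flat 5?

G flat 6

Seven letter names up from A: G.
A minor seventh spans 10 semitones, so from Ab5 the target pitch is Gb6.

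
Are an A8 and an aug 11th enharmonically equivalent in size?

No

An augmented octave is 13 semitones but an augmented eleventh is 18 semitones — different sizes.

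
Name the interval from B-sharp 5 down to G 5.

augmented third

Descending from B#5 to G5 is the same interval as ascending G5 to B#5.
G to B spans three letter names (G-A-B) — that makes it a third of some quality.
A major third would be 4 semitones; G5 to B#5 is 5, one semitone wider, so the interval is augmented.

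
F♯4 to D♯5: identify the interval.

F to D spans six letter names (F-G-A-B-C-D), so the interval is some kind of sixth.
Counting semitones, F#4→D#5 is 9, which is the major sixth.

major sixth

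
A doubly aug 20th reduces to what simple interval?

Take out 2 octaves (14 from the number): 20 − 14 = 6.
That makes a doubly augmented twentieth a compound doubly augmented sixth — 2 octaves plus a doubly augmented sixth.

doubly augmented sixth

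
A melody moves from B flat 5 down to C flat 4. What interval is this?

major 14th

Descending from Bb5 to Cb4 is the same interval as ascending Cb4 to Bb5.
C to B spans seven letter names (C-D-E-F-G-A-B), plus an octave — that makes it a fourteenth of some quality.
The major fourteenth spans 23 semitones, and Cb4 to Bb5 is exactly 23 semitones — so this is a major fourteenth.
(Equivalently, a compound major seventh: a major seventh plus an octave.)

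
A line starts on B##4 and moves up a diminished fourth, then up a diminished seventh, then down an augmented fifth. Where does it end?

A diminished fourth up from B##4 is E#5.
A diminished seventh up from E#5 is D6.
D6 down an augmented fifth → Gb5 (8 semitones).

Gb5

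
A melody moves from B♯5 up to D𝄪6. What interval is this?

M3

B to D spans three letter names (B-C-D): a third.
The major third spans 4 semitones, and B#5 to D##6 is exactly 4 semitones — so this is a major third.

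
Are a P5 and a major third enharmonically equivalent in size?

No

A perfect fifth is 7 semitones but a major third is 4 semitones — different sizes.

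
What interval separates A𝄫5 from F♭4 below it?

Descending from Abb5 to Fb4 is the same interval as ascending Fb4 to Abb5.
F to A spans three letter names (F-G-A), plus an octave — that makes it a tenth of some quality.
Fb4 to Abb5 is 15 semitones, a half step short of the major tenth (16), so this is minor.
(Equivalently, a compound minor third: a minor third plus an octave.)

minor tenth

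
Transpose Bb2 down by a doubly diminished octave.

An octave keeps the letter name B, an octave down from B.
Moving 10 semitones down from Bb2 (the size of a doubly diminished octave) reaches B#1.

B#1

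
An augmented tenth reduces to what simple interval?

Subtracting seven from the interval number removes an octave: 10 − 7 = 3.
So an augmented tenth is an octave plus an augmented third. The quality is unchanged.

augmented third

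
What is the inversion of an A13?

diminished third

First reduce the compound augmented thirteenth to its simple form, an augmented sixth.
Inverted interval numbers add to nine, so a sixth pairs with a third (6 + 3 = 9).
And augmented becomes diminished under inversion, so we get a diminished third.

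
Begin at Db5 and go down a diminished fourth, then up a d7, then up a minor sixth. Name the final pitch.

A diminished fourth down from Db5 is A4.
A4 up a diminished seventh → Gb5 (9 semitones).
Gb5 up a minor sixth → Ebb6 (8 semitones).

Ebb6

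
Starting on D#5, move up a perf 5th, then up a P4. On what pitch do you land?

A perfect fifth up from D#5 is A#5.
A perfect fourth up from A#5 is D#6.

D#6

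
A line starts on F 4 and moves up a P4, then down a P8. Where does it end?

Up a perfect fourth from F4: Bb4 (5 semitones up).
A perfect octave down from Bb4 is Bb3.

B flat 3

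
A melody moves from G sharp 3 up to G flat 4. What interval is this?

G to G is the same letter name, plus an octave — that makes it an octave of some quality.
G#3 to Gb4 spans 10 semitones — two semitones narrower than the perfect octave (12) — giving a doubly diminished octave.

dd8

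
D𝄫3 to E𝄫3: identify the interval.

major second

D to E spans two letter names (D-E), so the interval is some kind of second.
Dbb3 to Ebb3 is 2 semitones, matching the major second exactly, so the quality is major.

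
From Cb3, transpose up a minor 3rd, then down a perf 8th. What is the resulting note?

Cb3 up a minor third → Ebb3 (3 semitones).
Down a perfect octave from Ebb3: Ebb2 (12 semitones down).

Ebb2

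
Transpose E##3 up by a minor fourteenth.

D##5

Seven letters up from E (plus an octave) reaches D.
A minor fourteenth is 22 semitones; 22 semitones up from E##3 gives D##5.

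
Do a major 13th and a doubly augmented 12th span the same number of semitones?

Yes

Both span 21 semitones: a major thirteenth and a doubly augmented twelfth are the same chromatic distance.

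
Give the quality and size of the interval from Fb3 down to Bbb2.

Descending from Fb3 to Bbb2 is the same interval as ascending Bbb2 to Fb3.
B to F spans five letter names (B-C-D-E-F), so the interval is some kind of fifth.
The perfect fifth spans 7 semitones, and Bbb2 to Fb3 is exactly 7 semitones — so this is a perfect fifth.

P5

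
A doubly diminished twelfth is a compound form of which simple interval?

doubly diminished fifth

Subtracting seven from the interval number removes an octave: 12 − 7 = 5.
That makes a doubly diminished twelfth a compound doubly diminished fifth — an octave plus a doubly diminished fifth.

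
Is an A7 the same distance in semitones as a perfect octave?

Yes

Both span 12 semitones: an augmented seventh and a perfect octave are the same chromatic distance.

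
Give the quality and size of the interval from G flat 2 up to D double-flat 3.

diminished fifth

G to D spans five letter names (G-A-B-C-D): a fifth.
Gb2 to Dbb3 spans 6 semitones — one semitone narrower than the perfect fifth (7) — giving a diminished fifth.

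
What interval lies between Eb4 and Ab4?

perfect fourth

E to A spans four letter names (E-F-G-A), so the interval is some kind of fourth.
The perfect fourth spans 5 semitones, and Eb4 to Ab4 is exactly 5 semitones — so this is a perfect fourth.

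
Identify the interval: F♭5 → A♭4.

minor sixth

Descending from Fb5 to Ab4 is the same interval as ascending Ab4 to Fb5.
A to F spans six letter names (A-B-C-D-E-F) — that makes it a sixth of some quality.
Ab4 to Fb5 is 8 semitones, a half step short of the major sixth (9), so this is minor.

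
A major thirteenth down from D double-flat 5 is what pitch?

F double-flat 3

The thirteenth's letter: D down six letter names plus an octave → F.
A major thirteenth is 21 semitones; 21 semitones down from Dbb5 gives Fbb3.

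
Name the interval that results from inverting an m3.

major 6th

Interval numbers invert to sum to nine: 3 + 6 = 9, so a third inverts to a sixth.
And minor becomes major under inversion, so we get a major sixth.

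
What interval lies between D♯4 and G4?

diminished 4th

D to G spans four letter names (D-E-F-G): a fourth.
D#4 to G4 spans 4 semitones — one semitone narrower than the perfect fourth (5) — giving a diminished fourth.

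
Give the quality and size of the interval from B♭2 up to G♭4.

B to G spans six letter names (B-C-D-E-F-G), plus an octave — that makes it a thirteenth of some quality.
A major thirteenth would be 21 semitones, but Bb2 to Gb4 is 20 — one semitone narrower, making it a minor thirteenth.
(Equivalently, a compound minor sixth: a minor sixth plus an octave.)

minor thirteenth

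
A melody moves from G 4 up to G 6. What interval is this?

G to G is the same letter name, plus 2 octaves — that makes it a fifteenth of some quality.
The perfect fifteenth spans 24 semitones, and G4 to G6 is exactly 24 semitones — so this is a perfect fifteenth.
(Equivalently, a compound perfect octave: a perfect octave plus an octave.)

perfect fifteenth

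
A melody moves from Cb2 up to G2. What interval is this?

augmented fifth

C to G spans five letter names (C-D-E-F-G) — that makes it a fifth of some quality.
The perfect fifth is 7 semitones; here we have 8, one semitone wider: augmented.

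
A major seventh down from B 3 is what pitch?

Seven letter names down from B: C.
A major seventh spans 11 semitones, so from B3 the target pitch is C3.

C 3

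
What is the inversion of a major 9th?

minor 7th

First reduce the compound major ninth to its simple form, a major second.
Inverted interval numbers add to nine, so a second pairs with a seventh (2 + 7 = 9).
And major becomes minor under inversion, so we get a minor seventh.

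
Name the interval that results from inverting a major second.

Interval numbers invert to sum to nine: 2 + 7 = 9, so a second inverts to a seventh.
And major becomes minor under inversion, so we get a minor seventh.

minor 7th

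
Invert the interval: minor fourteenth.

First reduce the compound minor fourteenth to its simple form, a minor seventh.
The rule of nine gives the new number: 9 − 7 = 2, so a seventh becomes a second.
And minor becomes major under inversion, so we get a major second.

major 2nd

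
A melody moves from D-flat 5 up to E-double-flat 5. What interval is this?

minor 2nd

D to E spans two letter names (D-E), so the interval is some kind of second.
A major second would be 2 semitones, but Db5 to Ebb5 is 1 — one semitone narrower, making it a minor second.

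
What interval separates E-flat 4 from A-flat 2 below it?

Descending from Eb4 to Ab2 is the same interval as ascending Ab2 to Eb4.
A to E spans five letter names (A-B-C-D-E), plus an octave: a twelfth.
The perfect twelfth spans 19 semitones, and Ab2 to Eb4 is exactly 19 semitones — so this is a perfect twelfth.
(Equivalently, a compound perfect fifth: a perfect fifth plus an octave.)

perfect 12th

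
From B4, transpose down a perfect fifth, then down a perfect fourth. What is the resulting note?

A perfect fifth down from B4 is E4.
A perfect fourth down from E4 is B3.

B3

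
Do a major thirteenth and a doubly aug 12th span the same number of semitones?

Yes

A major thirteenth = 21 semitones = a doubly augmented twelfth; enharmonically equal.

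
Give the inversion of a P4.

Inverted interval numbers add to nine, so a fourth pairs with a fifth (4 + 5 = 9).
Quality inverts too: perfect stays perfect. That makes the inversion a perfect fifth.

perfect fifth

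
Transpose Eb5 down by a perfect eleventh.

Counting four letter names plus an octave down from E lands on B.
A perfect eleventh spans 17 semitones, so from Eb5 the target pitch is Bb3.

Bb3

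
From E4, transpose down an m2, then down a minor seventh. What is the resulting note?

E4 down a minor second → D#4 (1 semitone).
D#4 down a minor seventh → E#3 (10 semitones).

E#3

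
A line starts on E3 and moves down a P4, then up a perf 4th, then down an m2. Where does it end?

A perfect fourth down from E3 is B2.
Up a perfect fourth from B2: E3 (5 semitones up).
E3 down a minor second → D#3 (1 semitone).

D#3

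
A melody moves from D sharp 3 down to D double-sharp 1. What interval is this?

diminished 15th

Descending from D#3 to D##1 is the same interval as ascending D##1 to D#3.
D to D is the same letter name, plus 2 octaves, so the interval is some kind of fifteenth.
D##1 to D#3 spans 23 semitones — one semitone narrower than the perfect fifteenth (24) — giving a diminished fifteenth.
(Equivalently, a compound diminished octave: a diminished octave plus an octave.)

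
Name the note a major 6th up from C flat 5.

A flat 5

Six letter names up from C: A.
A major sixth is 9 semitones; 9 semitones up from Cb5 gives Ab5.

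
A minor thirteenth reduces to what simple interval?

Subtracting seven from the interval number removes an octave: 13 − 7 = 6.
Quality carries through unchanged, so the simple form is a minor sixth.

m6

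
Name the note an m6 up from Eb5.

Counting six letter names up from E lands on C.
Moving 8 semitones up from Eb5 (the size of a minor sixth) reaches Cb6.

Cb6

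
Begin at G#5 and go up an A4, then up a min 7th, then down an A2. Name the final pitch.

G#5 up an augmented fourth → C##6 (6 semitones).
Up a minor seventh from C##6: B#6 (10 semitones up).
An augmented second down from B#6 is A6.

A6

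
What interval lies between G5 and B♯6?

G to B spans three letter names (G-A-B), plus an octave — that makes it a tenth of some quality.
G5 to B#6 spans 17 semitones — one semitone wider than the major tenth (16) — giving an augmented tenth.
(Equivalently, a compound augmented third: an augmented third plus an octave.)

augmented 10th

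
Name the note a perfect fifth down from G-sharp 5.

C-sharp 5

The fifth takes the letter from G down to C.
Moving 7 semitones down from G#5 (the size of a perfect fifth) reaches C#5.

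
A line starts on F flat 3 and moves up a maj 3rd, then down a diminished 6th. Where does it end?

C sharp 3

A major third up from Fb3 is Ab3.
A diminished sixth down from Ab3 is C#3.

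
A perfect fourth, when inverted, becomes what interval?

Interval numbers invert to sum to nine: 4 + 5 = 9, so a fourth inverts to a fifth.
The quality also flips — perfect stays perfect — giving a perfect fifth.

P5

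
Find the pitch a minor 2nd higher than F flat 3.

G double-flat 3

The second takes the letter from F up to G.
A minor second is 1 semitone; 1 semitone up from Fb3 gives Gbb3.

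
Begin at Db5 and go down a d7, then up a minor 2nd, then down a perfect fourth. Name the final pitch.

C4

Down a diminished seventh from Db5: E4 (9 semitones down).
E4 up a minor second → F4 (1 semitone).
F4 down a perfect fourth → C4 (5 semitones).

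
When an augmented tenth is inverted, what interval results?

First reduce the compound augmented tenth to its simple form, an augmented third.
Inverted interval numbers add to nine, so a third pairs with a sixth (3 + 6 = 9).
And augmented becomes diminished under inversion, so we get a diminished sixth.

d6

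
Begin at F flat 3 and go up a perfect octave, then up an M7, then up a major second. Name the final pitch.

F 5

Up a perfect octave from Fb3: Fb4 (12 semitones up).
Up a major seventh from Fb4: Eb5 (11 semitones up).
A major second up from Eb5 is F5.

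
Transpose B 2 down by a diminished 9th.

Two letters down from B (plus an octave) reaches A.
Moving 12 semitones down from B2 (the size of a diminished ninth) reaches A##1.

A-double-sharp 1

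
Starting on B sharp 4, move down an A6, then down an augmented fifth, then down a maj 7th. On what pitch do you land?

A double-flat 2

B#4 down an augmented sixth → D4 (10 semitones).
D4 down an augmented fifth → Gb3 (8 semitones).
Gb3 down a major seventh → Abb2 (11 semitones).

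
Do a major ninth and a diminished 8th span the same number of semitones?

A major ninth spans 14 semitones; a diminished octave spans 11 semitones. They differ by 3.

No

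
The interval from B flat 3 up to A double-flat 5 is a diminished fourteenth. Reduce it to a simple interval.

Subtracting seven from the interval number removes an octave: 14 − 7 = 7.
That makes a diminished fourteenth a compound diminished seventh — an octave plus a diminished seventh.

d7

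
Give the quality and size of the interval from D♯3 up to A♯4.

D to A spans five letter names (D-E-F-G-A), plus an octave — that makes it a twelfth of some quality.
The perfect twelfth spans 19 semitones, and D#3 to A#4 is exactly 19 semitones — so this is a perfect twelfth.
(Equivalently, a compound perfect fifth: a perfect fifth plus an octave.)

P12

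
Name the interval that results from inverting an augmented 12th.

diminished 4th

First reduce the compound augmented twelfth to its simple form, an augmented fifth.
Inverted interval numbers add to nine, so a fifth pairs with a fourth (5 + 4 = 9).
Quality inverts too: augmented becomes diminished. That makes the inversion a diminished fourth.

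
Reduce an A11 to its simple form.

augmented 4th

Subtracting seven from the interval number removes an octave: 11 − 7 = 4.
So an augmented eleventh is an octave plus an augmented fourth. The quality is unchanged.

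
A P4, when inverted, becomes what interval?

P5

Interval numbers invert to sum to nine: 4 + 5 = 9, so a fourth inverts to a fifth.
And perfect stays perfect under inversion, so we get a perfect fifth.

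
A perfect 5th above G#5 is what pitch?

D#6

Counting five letter names up from G lands on D.
A perfect fifth spans 7 semitones, so from G#5 the target pitch is D#6.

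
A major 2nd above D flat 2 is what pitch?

Counting two letter names up from D lands on E.
A major second is 2 semitones; 2 semitones up from Db2 gives Eb2.

E flat 2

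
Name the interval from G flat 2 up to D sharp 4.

G to D spans five letter names (G-A-B-C-D), plus an octave — that makes it a twelfth of some quality.
Gb2 to D#4 spans 21 semitones — two semitones wider than the perfect twelfth (19) — giving a doubly augmented twelfth.
(Equivalently, a compound doubly augmented fifth: a doubly augmented fifth plus an octave.)

AA12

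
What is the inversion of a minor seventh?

The rule of nine gives the new number: 9 − 7 = 2, so a seventh becomes a second.
The quality also flips — minor becomes major — giving a major second.

major second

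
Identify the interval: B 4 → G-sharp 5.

major 6th

B to G spans six letter names (B-C-D-E-F-G), so the interval is some kind of sixth.
B4 to G#5 is 9 semitones, matching the major sixth exactly, so the quality is major.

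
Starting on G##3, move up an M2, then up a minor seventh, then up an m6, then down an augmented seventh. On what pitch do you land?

F4

A major second up from G##3 is A##3.
A##3 up a minor seventh → G##4 (10 semitones).
A minor sixth up from G##4 is E#5.
Down an augmented seventh from E#5: F4 (12 semitones down).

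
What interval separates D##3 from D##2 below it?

perfect octave

Descending from D##3 to D##2 is the same interval as ascending D##2 to D##3.
D to D is the same letter name, plus an octave — that makes it an octave of some quality.
Counting semitones, D##2→D##3 is 12, which is the perfect octave.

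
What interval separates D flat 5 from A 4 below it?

Descending from Db5 to A4 is the same interval as ascending A4 to Db5.
A to D spans four letter names (A-B-C-D), so the interval is some kind of fourth.
A4 to Db5 spans 4 semitones — one semitone narrower than the perfect fourth (5) — giving a diminished fourth.

d4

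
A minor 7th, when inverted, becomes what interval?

Inverted interval numbers add to nine, so a seventh pairs with a second (7 + 2 = 9).
And minor becomes major under inversion, so we get a major second.

M2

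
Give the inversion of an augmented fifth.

Inverted interval numbers add to nine, so a fifth pairs with a fourth (5 + 4 = 9).
The quality also flips — augmented becomes diminished — giving a diminished fourth.

d4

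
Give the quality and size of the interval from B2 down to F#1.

perfect eleventh

Descending from B2 to F#1 is the same interval as ascending F#1 to B2.
F to B spans four letter names (F-G-A-B), plus an octave, so the interval is some kind of eleventh.
F#1 to B2 is 17 semitones, matching the perfect eleventh exactly, so the quality is perfect.
(Equivalently, a compound perfect fourth: a perfect fourth plus an octave.)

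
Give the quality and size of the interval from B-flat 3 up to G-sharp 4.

A6

B to G spans six letter names (B-C-D-E-F-G): a sixth.
Bb3 to G#4 spans 10 semitones — one semitone wider than the major sixth (9) — giving an augmented sixth.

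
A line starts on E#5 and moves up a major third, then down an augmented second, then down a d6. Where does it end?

E#5 up a major third → G##5 (4 semitones).
Down an augmented second from G##5: F#5 (3 semitones down).
F#5 down a diminished sixth → A##4 (7 semitones).

A##4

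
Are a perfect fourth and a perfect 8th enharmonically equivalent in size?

5 semitones (perfect fourth) vs 12 semitones (perfect octave): not equal.

No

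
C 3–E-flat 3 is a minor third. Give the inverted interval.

Inverted interval numbers add to nine, so a third pairs with a sixth (3 + 6 = 9).
And minor becomes major under inversion, so we get a major sixth.

major 6th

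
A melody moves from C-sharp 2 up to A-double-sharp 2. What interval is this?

augmented sixth

C to A spans six letter names (C-D-E-F-G-A) — that makes it a sixth of some quality.
A major sixth would be 9 semitones; C#2 to A##2 is 10, one semitone wider, so the interval is augmented.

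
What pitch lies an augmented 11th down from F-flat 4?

C-double-flat 3

Four letters down from F (plus an octave) reaches C.
Moving 18 semitones down from Fb4 (the size of an augmented eleventh) reaches Cbb3.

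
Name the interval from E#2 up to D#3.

minor 7th

E to D spans seven letter names (E-F-G-A-B-C-D), so the interval is some kind of seventh.
E#2 to D#3 is 10 semitones, a half step short of the major seventh (11), so this is minor.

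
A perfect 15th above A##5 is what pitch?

A fifteenth keeps the letter name A, two octaves up from A.
Moving 24 semitones up from A##5 (the size of a perfect fifteenth) reaches A##7.

A##7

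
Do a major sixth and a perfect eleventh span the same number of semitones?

No

9 semitones (major sixth) vs 17 semitones (perfect eleventh): not equal.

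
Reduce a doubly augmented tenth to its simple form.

Take out an octave (7 from the number): 10 − 7 = 3.
That makes a doubly augmented tenth a compound doubly augmented third — an octave plus a doubly augmented third.

doubly augmented third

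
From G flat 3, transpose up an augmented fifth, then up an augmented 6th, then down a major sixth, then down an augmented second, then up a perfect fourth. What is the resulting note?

An augmented fifth up from Gb3 is D4.
D4 up an augmented sixth → B#4 (10 semitones).
B#4 down a major sixth → D#4 (9 semitones).
An augmented second down from D#4 is C4.
Up a perfect fourth from C4: F4 (5 semitones up).

F 4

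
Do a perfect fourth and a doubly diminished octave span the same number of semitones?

No

A perfect fourth is 5 semitones but a doubly diminished octave is 10 semitones — different sizes.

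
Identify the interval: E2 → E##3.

doubly augmented 8th

E to E is the same letter name, plus an octave — that makes it an octave of some quality.
E2 to E##3 spans 14 semitones — two semitones wider than the perfect octave (12) — giving a doubly augmented octave.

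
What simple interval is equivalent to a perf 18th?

Each octave removed subtracts seven from the number: 18 − 14 = 4.
So a perfect eighteenth is 2 octaves plus a perfect fourth. The quality is unchanged.

P4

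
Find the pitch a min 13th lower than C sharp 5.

Six letters down from C (plus an octave) reaches E.
A minor thirteenth spans 20 semitones, so from C#5 the target pitch is E#3.

E sharp 3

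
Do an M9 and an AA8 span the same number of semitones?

Yes

A major ninth spans 14 semitones, and a doubly augmented octave also spans 14 semitones — they're enharmonic.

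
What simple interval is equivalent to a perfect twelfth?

perfect fifth

Subtracting seven from the interval number removes an octave: 12 − 7 = 5.
So a perfect twelfth is an octave plus a perfect fifth. The quality is unchanged.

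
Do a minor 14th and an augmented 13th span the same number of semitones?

Both span 22 semitones: a minor fourteenth and an augmented thirteenth are the same chromatic distance.

Yes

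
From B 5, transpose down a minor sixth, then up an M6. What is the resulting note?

B sharp 5

A minor sixth down from B5 is D#5.
A major sixth up from D#5 is B#5.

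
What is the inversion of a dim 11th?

augmented 5th

First reduce the compound diminished eleventh to its simple form, a diminished fourth.
The rule of nine gives the new number: 9 − 4 = 5, so a fourth becomes a fifth.
And diminished becomes augmented under inversion, so we get an augmented fifth.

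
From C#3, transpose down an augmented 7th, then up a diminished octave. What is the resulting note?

Dbb3

Down an augmented seventh from C#3: Db2 (12 semitones down).
A diminished octave up from Db2 is Dbb3.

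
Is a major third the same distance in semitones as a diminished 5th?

A major third spans 4 semitones; a diminished fifth spans 6 semitones. They differ by 2.

No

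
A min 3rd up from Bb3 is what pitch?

Db4

The third takes the letter from B up to D.
Moving 3 semitones up from Bb3 (the size of a minor third) reaches Db4.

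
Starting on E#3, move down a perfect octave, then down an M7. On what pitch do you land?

F#1

Down a perfect octave from E#3: E#2 (12 semitones down).
E#2 down a major seventh → F#1 (11 semitones).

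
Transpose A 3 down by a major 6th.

C 3

Counting six letter names down from A lands on C.
Moving 9 semitones down from A3 (the size of a major sixth) reaches C3.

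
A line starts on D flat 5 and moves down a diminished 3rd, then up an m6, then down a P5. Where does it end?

C 5

Db5 down a diminished third → B4 (2 semitones).
Up a minor sixth from B4: G5 (8 semitones up).
Down a perfect fifth from G5: C5 (7 semitones down).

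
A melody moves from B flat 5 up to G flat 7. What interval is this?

minor thirteenth

B to G spans six letter names (B-C-D-E-F-G), plus an octave: a thirteenth.
A major thirteenth would be 21 semitones, but Bb5 to Gb7 is 20 — one semitone narrower, making it a minor thirteenth.
(Equivalently, a compound minor sixth: a minor sixth plus an octave.)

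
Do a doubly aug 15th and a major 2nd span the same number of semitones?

No

A doubly augmented fifteenth spans 26 semitones; a major second spans 2 semitones. They differ by 24.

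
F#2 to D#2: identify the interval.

Descending from F#2 to D#2 is the same interval as ascending D#2 to F#2.
D to F spans three letter names (D-E-F), so the interval is some kind of third.
A major third would be 4 semitones, but D#2 to F#2 is 3 — one semitone narrower, making it a minor third.

minor 3rd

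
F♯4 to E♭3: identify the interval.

Descending from F#4 to Eb3 is the same interval as ascending Eb3 to F#4.
E to F spans two letter names (E-F), plus an octave — that makes it a ninth of some quality.
A major ninth would be 14 semitones; Eb3 to F#4 is 15, one semitone wider, so the interval is augmented.
(Equivalently, a compound augmented second: an augmented second plus an octave.)

A9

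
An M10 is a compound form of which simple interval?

major third

Subtracting seven from the interval number removes an octave: 10 − 7 = 3.
Quality carries through unchanged, so the simple form is a major third.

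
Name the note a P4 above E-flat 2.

A-flat 2

The fourth takes the letter from E up to A.
A perfect fourth spans 5 semitones, so from Eb2 the target pitch is Ab2.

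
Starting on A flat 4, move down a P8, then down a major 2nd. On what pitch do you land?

G flat 3

A perfect octave down from Ab4 is Ab3.
Down a major second from Ab3: Gb3 (2 semitones down).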